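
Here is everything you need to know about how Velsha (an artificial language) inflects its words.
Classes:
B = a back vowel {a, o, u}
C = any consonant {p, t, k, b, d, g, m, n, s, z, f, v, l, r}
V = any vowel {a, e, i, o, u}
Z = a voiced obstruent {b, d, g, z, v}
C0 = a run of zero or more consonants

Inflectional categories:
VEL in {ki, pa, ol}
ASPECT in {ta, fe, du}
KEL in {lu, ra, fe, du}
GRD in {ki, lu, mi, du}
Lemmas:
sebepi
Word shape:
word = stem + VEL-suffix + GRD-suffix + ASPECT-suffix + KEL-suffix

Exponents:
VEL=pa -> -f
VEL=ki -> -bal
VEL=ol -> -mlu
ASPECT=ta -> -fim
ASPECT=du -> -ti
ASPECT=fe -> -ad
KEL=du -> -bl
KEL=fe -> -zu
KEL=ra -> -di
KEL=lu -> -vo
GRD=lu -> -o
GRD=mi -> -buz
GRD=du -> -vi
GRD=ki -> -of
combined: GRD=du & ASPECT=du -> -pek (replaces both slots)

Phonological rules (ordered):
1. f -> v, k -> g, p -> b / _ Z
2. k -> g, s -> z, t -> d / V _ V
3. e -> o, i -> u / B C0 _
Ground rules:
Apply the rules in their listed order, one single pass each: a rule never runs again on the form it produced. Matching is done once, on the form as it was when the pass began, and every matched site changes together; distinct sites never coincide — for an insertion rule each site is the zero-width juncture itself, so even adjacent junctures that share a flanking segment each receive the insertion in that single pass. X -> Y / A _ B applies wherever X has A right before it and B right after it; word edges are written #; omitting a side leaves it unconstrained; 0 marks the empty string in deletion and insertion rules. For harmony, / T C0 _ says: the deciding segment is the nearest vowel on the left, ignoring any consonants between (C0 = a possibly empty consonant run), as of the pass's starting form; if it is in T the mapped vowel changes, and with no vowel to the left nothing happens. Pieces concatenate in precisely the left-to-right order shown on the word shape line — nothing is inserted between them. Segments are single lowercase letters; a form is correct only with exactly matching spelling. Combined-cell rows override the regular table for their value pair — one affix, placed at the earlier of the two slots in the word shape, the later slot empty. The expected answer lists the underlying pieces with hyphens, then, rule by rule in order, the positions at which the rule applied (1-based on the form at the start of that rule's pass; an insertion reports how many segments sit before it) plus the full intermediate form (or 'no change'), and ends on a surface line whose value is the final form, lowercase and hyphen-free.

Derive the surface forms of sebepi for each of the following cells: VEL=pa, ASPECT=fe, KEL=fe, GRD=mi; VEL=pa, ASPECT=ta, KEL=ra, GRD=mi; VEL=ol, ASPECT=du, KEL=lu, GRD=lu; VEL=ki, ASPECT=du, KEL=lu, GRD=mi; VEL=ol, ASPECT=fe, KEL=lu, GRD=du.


cell VEL=pa, ASPECT=fe, KEL=fe, GRD=mi:
underlying: sebepi-f-buz-ad-zu
1. f -> v, k -> g, p -> b / _ Z: fires at position(s) 7: sebepivbuzadzu
2. k -> g, s -> z, t -> d / V _ V: no change
3. e -> o, i -> u / B C0 _: no change
surface: sebepivbuzadzu

cell VEL=pa, ASPECT=ta, KEL=ra, GRD=mi:
underlying: sebepi-f-buz-fim-di
1. f -> v, k -> g, p -> b / _ Z: fires at position(s) 7: sebepivbuzfimdi
2. k -> g, s -> z, t -> d / V _ V: no change
3. e -> o, i -> u / B C0 _: fires at position(s) 12: sebepivbuzfumdi
surface: sebepivbuzfumdi

cell VEL=ol, ASPECT=du, KEL=lu, GRD=lu:
underlying: sebepi-mlu-o-ti-vo
1. f -> v, k -> g, p -> b / _ Z: no change
2. k -> g, s -> z, t -> d / V _ V: fires at position(s) 11: sebepimluodivo
3. e -> o, i -> u / B C0 _: fires at position(s) 12: sebepimluoduvo
surface: sebepimluoduvo

cell VEL=ki, ASPECT=du, KEL=lu, GRD=mi:
underlying: sebepi-bal-buz-ti-vo
1. f -> v, k -> g, p -> b / _ Z: no change
2. k -> g, s -> z, t -> d / V _ V: no change
3. e -> o, i -> u / B C0 _: fires at position(s) 14: sebepibalbuztuvo
surface: sebepibalbuztuvo

cell VEL=ol, ASPECT=fe, KEL=lu, GRD=du:
underlying: sebepi-mlu-vi-ad-vo
1. f -> v, k -> g, p -> b / _ Z: no change
2. k -> g, s -> z, t -> d / V _ V: no change
3. e -> o, i -> u / B C0 _: fires at position(s) 11: sebepimluvuadvo
surface: sebepimluvuadvo


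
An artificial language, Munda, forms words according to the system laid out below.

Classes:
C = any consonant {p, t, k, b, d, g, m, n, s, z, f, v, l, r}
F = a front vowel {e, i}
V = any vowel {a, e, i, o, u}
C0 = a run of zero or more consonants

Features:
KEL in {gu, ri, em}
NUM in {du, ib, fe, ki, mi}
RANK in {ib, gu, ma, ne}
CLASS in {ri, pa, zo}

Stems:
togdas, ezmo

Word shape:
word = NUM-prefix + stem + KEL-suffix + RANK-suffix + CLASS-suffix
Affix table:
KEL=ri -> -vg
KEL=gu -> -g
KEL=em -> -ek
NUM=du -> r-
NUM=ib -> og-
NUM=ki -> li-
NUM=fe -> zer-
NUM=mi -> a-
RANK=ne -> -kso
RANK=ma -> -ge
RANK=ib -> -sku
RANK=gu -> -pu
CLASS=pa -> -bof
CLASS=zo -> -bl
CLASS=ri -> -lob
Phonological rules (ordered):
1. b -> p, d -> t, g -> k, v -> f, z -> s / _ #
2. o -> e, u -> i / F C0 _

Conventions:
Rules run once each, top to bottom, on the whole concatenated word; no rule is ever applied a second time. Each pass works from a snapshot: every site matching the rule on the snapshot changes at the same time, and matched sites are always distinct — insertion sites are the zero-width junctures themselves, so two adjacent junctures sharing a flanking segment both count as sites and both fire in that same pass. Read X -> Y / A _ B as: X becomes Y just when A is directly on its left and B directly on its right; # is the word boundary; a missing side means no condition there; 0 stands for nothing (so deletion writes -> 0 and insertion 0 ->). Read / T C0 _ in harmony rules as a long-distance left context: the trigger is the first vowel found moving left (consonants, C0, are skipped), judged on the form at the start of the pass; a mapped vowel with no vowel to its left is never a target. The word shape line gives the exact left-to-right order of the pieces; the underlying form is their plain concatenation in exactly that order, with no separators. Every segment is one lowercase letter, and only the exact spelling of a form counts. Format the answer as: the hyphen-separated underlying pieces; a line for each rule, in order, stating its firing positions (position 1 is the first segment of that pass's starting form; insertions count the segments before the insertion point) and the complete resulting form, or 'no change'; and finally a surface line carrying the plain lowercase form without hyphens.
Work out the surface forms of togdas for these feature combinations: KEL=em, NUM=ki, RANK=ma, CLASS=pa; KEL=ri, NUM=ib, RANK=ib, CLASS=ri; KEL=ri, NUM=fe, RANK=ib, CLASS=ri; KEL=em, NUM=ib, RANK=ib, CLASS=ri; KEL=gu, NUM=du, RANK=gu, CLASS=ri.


cell KEL=em, NUM=ki, RANK=ma, CLASS=pa:
underlying: li-togdas-ek-ge-bof
1. b -> p, d -> t, g -> k, v -> f, z -> s / _ #: no change
2. o -> e, u -> i / F C0 _: fires at position(s) 4, 14: litegdasekgebef
surface: litegdasekgebef

cell KEL=ri, NUM=ib, RANK=ib, CLASS=ri:
underlying: og-togdas-vg-sku-lob
1. b -> p, d -> t, g -> k, v -> f, z -> s / _ #: fires at position(s) 16: ogtogdasvgskulop
2. o -> e, u -> i / F C0 _: no change
surface: ogtogdasvgskulop

cell KEL=ri, NUM=fe, RANK=ib, CLASS=ri:
underlying: zer-togdas-vg-sku-lob
1. b -> p, d -> t, g -> k, v -> f, z -> s / _ #: fires at position(s) 17: zertogdasvgskulop
2. o -> e, u -> i / F C0 _: fires at position(s) 5: zertegdasvgskulop
surface: zertegdasvgskulop

cell KEL=em, NUM=ib, RANK=ib, CLASS=ri:
underlying: og-togdas-ek-sku-lob
1. b -> p, d -> t, g -> k, v -> f, z -> s / _ #: fires at position(s) 16: ogtogdasekskulop
2. o -> e, u -> i / F C0 _: fires at position(s) 13: ogtogdasekskilop
surface: ogtogdasekskilop

cell KEL=gu, NUM=du, RANK=gu, CLASS=ri:
underlying: r-togdas-g-pu-lob
1. b -> p, d -> t, g -> k, v -> f, z -> s / _ #: fires at position(s) 13: rtogdasgpulop
2. o -> e, u -> i / F C0 _: no change
surface: rtogdasgpulop


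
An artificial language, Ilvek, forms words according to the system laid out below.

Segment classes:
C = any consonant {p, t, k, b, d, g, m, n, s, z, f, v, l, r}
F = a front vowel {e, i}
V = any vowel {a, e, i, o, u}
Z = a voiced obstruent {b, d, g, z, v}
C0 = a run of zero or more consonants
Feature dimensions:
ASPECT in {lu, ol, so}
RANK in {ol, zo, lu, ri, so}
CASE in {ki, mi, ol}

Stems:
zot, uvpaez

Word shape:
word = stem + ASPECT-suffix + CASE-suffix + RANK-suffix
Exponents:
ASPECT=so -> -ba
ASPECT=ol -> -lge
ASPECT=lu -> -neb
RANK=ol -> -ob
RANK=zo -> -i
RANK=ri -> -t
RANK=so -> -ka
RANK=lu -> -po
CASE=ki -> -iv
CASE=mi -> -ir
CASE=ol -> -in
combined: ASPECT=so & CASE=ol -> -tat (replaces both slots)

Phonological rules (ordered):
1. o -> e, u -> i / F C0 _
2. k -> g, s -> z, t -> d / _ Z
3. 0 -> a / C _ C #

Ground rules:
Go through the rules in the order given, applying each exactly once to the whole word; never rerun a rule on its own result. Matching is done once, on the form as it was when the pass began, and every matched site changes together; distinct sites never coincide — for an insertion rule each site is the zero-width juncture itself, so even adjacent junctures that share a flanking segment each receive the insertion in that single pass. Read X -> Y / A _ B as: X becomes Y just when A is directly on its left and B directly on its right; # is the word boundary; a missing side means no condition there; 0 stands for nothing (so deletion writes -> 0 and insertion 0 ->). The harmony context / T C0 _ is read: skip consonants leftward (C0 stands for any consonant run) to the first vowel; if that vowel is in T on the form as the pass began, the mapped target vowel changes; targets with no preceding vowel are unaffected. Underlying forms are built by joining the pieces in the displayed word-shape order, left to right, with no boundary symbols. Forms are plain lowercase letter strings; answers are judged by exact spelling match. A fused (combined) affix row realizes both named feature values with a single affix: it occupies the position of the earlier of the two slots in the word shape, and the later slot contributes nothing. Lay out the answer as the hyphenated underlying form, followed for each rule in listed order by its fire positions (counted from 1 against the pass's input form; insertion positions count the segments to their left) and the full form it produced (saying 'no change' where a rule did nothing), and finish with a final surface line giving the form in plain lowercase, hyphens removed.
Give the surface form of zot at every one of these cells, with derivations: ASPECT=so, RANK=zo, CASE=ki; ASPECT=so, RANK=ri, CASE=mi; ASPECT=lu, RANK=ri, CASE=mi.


cell ASPECT=so, RANK=zo, CASE=ki:
underlying: zot-ba-iv-i
1. o -> e, u -> i / F C0 _: no change
2. k -> g, s -> z, t -> d / _ Z: fires at position(s) 3: zodbaivi
3. 0 -> a / C _ C #: no change
surface: zodbaivi

cell ASPECT=so, RANK=ri, CASE=mi:
underlying: zot-ba-ir-t
1. o -> e, u -> i / F C0 _: no change
2. k -> g, s -> z, t -> d / _ Z: fires at position(s) 3: zodbairt
3. 0 -> a / C _ C #: inserts after position(s) 7: zodbairat
surface: zodbairat

cell ASPECT=lu, RANK=ri, CASE=mi:
underlying: zot-neb-ir-t
1. o -> e, u -> i / F C0 _: no change
2. k -> g, s -> z, t -> d / _ Z: no change
3. 0 -> a / C _ C #: inserts after position(s) 8: zotnebirat
surface: zotnebirat


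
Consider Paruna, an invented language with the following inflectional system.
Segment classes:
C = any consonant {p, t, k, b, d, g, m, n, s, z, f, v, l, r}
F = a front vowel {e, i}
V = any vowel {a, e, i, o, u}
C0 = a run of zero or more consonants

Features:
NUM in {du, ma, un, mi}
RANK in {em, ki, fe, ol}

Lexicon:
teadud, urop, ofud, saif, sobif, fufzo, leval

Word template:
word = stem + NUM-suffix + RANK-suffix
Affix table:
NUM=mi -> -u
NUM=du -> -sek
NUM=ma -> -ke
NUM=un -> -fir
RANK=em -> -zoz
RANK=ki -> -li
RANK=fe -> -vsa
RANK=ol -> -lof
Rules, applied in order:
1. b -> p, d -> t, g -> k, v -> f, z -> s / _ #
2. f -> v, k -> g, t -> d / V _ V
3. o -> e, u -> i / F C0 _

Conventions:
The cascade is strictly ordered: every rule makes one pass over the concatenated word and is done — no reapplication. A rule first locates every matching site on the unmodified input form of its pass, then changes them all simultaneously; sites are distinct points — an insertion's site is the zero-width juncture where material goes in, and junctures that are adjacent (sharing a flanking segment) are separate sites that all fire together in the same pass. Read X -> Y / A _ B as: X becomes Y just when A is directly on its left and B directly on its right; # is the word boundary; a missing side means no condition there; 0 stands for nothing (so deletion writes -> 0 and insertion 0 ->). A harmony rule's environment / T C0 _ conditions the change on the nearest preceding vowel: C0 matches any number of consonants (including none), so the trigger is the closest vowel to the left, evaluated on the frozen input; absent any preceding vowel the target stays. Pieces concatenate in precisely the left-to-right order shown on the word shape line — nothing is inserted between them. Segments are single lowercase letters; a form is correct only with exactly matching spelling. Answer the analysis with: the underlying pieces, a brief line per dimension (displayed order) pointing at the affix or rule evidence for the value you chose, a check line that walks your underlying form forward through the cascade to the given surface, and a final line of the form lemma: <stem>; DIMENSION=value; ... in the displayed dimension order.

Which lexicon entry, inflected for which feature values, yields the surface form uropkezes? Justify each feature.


underlying: urop-ke-zoz
NUM=ma - signalled by the affix -ke
RANK=em - signalled by the affix -zoz
check: uropkezoz -> uropkezos -> uropkezos -> uropkezes
lemma: urop; NUM=ma; RANK=em


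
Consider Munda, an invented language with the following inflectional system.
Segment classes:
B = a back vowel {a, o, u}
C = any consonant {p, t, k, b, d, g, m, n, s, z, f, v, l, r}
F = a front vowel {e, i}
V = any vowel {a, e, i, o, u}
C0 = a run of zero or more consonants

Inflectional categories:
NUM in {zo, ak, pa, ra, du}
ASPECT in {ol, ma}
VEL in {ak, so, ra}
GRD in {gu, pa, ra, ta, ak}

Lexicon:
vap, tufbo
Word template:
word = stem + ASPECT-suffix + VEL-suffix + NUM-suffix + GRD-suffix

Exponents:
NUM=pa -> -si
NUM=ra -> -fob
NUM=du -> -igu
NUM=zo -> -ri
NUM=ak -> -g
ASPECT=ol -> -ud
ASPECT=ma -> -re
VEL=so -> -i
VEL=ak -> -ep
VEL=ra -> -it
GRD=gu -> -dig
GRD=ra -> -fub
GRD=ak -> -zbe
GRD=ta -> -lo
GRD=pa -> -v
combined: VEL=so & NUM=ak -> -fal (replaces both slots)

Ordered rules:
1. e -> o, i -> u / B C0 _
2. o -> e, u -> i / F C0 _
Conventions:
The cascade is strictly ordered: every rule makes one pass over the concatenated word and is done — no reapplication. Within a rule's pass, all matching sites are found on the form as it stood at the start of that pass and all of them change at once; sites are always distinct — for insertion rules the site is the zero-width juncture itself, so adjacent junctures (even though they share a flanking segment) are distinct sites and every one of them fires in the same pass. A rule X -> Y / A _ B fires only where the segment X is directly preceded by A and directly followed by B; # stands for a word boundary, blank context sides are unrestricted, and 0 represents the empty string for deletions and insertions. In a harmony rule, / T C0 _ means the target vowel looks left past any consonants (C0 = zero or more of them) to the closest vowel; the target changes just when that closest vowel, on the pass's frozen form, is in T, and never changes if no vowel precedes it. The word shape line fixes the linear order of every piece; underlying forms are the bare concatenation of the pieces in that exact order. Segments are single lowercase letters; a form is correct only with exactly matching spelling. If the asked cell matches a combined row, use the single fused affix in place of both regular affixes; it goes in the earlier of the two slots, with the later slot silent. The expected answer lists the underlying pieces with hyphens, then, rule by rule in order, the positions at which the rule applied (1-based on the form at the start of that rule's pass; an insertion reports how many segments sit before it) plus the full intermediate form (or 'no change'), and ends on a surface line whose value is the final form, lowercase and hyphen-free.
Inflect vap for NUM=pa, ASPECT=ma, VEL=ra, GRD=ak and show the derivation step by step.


underlying: vap-re-it-si-zbe
1. e -> o, i -> u / B C0 _: fires at position(s) 5: vaproitsizbe
2. o -> e, u -> i / F C0 _: no change
surface: vaproitsizbe


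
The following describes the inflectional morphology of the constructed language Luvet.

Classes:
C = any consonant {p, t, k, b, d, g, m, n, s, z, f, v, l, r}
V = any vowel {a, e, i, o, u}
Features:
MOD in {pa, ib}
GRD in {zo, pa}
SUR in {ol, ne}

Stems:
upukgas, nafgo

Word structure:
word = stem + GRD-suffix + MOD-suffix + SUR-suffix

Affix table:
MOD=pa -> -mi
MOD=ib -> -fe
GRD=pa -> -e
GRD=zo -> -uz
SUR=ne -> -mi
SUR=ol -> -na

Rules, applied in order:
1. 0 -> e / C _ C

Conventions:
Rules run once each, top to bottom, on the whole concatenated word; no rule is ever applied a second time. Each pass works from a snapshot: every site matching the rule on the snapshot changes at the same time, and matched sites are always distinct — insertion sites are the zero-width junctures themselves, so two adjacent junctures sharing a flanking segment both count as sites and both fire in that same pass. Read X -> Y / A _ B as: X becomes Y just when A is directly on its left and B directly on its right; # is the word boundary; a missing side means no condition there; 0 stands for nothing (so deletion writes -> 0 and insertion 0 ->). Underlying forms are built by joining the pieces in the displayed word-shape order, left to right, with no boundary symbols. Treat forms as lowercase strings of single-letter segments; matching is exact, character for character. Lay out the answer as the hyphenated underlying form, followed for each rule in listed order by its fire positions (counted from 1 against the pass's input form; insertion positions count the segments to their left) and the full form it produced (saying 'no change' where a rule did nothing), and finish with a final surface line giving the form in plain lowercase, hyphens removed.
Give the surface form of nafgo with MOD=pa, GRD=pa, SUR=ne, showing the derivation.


underlying: nafgo-e-mi-mi
1. 0 -> e / C _ C: inserts after position(s) 3: nafegoemimi
surface: nafegoemimi


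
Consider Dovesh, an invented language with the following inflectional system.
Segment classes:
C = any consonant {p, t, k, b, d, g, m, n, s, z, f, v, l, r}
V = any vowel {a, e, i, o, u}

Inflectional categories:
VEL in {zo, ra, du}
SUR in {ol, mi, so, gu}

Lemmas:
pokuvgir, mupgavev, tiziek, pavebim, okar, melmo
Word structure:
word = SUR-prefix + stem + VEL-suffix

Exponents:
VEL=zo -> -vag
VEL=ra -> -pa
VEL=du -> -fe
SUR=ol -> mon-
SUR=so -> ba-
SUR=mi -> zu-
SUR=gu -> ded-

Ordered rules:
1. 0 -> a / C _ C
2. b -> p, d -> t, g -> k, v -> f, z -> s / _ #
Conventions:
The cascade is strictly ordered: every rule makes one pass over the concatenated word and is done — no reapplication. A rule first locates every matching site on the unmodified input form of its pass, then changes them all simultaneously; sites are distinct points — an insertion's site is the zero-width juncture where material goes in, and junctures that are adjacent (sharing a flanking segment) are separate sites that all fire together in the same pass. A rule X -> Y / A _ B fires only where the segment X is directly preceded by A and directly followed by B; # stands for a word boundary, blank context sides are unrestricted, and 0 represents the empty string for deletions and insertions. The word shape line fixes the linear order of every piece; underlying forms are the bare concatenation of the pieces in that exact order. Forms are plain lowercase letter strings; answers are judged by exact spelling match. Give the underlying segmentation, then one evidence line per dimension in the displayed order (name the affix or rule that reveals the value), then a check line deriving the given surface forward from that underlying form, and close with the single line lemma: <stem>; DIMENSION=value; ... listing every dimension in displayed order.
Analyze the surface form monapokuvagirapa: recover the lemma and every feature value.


underlying: mon-pokuvgir-pa
VEL=ra - signalled by the affix -pa
SUR=ol - signalled by the affix mon-
check: monpokuvgirpa -> monapokuvagirapa -> monapokuvagirapa
lemma: pokuvgir; VEL=ra; SUR=ol


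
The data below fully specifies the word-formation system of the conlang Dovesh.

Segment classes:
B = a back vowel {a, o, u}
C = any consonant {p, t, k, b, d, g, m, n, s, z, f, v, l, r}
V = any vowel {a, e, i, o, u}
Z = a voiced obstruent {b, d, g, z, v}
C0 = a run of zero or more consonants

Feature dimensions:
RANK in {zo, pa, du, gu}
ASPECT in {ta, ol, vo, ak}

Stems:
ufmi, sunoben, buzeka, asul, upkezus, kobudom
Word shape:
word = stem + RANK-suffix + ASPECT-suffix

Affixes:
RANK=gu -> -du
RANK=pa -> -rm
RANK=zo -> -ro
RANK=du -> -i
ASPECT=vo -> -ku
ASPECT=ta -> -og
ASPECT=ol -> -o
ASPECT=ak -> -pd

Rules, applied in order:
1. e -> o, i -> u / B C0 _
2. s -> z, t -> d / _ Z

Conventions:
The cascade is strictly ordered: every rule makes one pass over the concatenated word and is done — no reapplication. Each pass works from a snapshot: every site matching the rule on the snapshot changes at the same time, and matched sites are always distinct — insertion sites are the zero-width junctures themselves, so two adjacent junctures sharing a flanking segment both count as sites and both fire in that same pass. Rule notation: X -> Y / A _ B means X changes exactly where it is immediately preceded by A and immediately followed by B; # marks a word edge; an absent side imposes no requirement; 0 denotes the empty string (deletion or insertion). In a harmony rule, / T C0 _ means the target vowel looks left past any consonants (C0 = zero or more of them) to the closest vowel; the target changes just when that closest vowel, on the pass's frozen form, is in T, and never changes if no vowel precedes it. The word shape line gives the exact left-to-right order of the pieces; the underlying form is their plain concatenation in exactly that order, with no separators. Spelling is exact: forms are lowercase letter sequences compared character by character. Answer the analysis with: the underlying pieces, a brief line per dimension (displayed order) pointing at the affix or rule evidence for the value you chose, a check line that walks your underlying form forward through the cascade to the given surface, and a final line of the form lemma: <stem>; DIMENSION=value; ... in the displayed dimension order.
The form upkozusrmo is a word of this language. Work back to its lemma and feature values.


underlying: upkezus-rm-o
RANK=pa - signalled by the affix -rm
ASPECT=ol - signalled by the affix -o
check: upkezusrmo -> upkozusrmo -> upkozusrmo
lemma: upkezus; RANK=pa; ASPECT=ol


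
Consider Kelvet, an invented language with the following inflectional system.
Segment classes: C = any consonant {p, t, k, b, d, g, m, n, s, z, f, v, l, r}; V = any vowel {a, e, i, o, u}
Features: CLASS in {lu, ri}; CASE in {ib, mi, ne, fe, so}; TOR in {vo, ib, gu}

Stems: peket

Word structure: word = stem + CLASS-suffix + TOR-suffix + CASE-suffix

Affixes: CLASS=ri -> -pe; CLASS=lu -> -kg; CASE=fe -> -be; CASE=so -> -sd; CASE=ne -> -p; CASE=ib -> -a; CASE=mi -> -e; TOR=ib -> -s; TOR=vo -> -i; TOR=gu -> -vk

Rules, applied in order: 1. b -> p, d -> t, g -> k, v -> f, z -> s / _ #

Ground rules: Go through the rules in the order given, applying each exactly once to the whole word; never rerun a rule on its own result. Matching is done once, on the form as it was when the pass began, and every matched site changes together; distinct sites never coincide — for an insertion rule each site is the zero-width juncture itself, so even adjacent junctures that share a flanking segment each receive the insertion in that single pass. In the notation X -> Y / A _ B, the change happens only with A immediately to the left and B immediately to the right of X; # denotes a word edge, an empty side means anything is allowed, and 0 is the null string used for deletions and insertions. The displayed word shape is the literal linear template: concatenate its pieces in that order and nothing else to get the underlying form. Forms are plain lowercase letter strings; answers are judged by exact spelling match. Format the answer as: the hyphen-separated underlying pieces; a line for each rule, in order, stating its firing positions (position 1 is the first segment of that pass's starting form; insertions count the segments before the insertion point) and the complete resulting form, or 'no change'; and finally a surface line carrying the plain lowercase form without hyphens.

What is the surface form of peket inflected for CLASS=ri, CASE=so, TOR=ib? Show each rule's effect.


underlying: peket-pe-s-sd
1. b -> p, d -> t, g -> k, v -> f, z -> s / _ #: fires at position(s) 10: peketpesst
surface: peketpesst


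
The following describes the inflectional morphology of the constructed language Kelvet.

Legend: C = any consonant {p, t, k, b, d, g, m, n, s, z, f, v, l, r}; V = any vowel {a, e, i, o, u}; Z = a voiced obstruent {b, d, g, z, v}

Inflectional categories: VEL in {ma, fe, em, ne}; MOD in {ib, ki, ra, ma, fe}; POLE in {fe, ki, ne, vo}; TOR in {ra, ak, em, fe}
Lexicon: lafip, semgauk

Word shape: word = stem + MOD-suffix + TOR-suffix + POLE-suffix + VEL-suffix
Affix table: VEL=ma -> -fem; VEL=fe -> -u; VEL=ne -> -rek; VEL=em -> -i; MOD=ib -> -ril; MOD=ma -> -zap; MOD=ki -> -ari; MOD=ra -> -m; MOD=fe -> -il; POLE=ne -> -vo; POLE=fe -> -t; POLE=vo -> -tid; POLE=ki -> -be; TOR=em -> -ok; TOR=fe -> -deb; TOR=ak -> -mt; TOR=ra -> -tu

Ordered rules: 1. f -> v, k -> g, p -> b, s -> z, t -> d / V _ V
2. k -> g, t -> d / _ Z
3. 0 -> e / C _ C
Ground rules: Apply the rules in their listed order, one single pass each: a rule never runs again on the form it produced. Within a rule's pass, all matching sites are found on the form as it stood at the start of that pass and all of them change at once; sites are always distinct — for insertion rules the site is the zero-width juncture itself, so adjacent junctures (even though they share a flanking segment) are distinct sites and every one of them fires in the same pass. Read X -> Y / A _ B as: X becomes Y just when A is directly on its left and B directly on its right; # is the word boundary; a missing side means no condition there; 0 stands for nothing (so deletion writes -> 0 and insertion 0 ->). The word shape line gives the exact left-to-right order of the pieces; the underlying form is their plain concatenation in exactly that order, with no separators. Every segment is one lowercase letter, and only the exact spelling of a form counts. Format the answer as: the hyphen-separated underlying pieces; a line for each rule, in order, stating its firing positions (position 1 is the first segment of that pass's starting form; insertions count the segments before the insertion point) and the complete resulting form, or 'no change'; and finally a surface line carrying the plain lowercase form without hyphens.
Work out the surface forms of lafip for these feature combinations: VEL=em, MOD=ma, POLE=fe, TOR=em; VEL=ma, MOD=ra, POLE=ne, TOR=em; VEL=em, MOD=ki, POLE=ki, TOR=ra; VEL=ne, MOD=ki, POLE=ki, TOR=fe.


cell VEL=em, MOD=ma, POLE=fe, TOR=em:
underlying: lafip-zap-ok-t-i
1. f -> v, k -> g, p -> b, s -> z, t -> d / V _ V: fires at position(s) 3, 8: lavipzabokti
2. k -> g, t -> d / _ Z: no change
3. 0 -> e / C _ C: inserts after position(s) 5, 10: lavipezaboketi
surface: lavipezaboketi

cell VEL=ma, MOD=ra, POLE=ne, TOR=em:
underlying: lafip-m-ok-vo-fem
1. f -> v, k -> g, p -> b, s -> z, t -> d / V _ V: fires at position(s) 3, 11: lavipmokvovem
2. k -> g, t -> d / _ Z: fires at position(s) 8: lavipmogvovem
3. 0 -> e / C _ C: inserts after position(s) 5, 8: lavipemogevovem
surface: lavipemogevovem

cell VEL=em, MOD=ki, POLE=ki, TOR=ra:
underlying: lafip-ari-tu-be-i
1. f -> v, k -> g, p -> b, s -> z, t -> d / V _ V: fires at position(s) 3, 5, 9: lavibaridubei
2. k -> g, t -> d / _ Z: no change
3. 0 -> e / C _ C: no change
surface: lavibaridubei

cell VEL=ne, MOD=ki, POLE=ki, TOR=fe:
underlying: lafip-ari-deb-be-rek
1. f -> v, k -> g, p -> b, s -> z, t -> d / V _ V: fires at position(s) 3, 5: lavibaridebberek
2. k -> g, t -> d / _ Z: no change
3. 0 -> e / C _ C: inserts after position(s) 11: lavibaridebeberek
surface: lavibaridebeberek


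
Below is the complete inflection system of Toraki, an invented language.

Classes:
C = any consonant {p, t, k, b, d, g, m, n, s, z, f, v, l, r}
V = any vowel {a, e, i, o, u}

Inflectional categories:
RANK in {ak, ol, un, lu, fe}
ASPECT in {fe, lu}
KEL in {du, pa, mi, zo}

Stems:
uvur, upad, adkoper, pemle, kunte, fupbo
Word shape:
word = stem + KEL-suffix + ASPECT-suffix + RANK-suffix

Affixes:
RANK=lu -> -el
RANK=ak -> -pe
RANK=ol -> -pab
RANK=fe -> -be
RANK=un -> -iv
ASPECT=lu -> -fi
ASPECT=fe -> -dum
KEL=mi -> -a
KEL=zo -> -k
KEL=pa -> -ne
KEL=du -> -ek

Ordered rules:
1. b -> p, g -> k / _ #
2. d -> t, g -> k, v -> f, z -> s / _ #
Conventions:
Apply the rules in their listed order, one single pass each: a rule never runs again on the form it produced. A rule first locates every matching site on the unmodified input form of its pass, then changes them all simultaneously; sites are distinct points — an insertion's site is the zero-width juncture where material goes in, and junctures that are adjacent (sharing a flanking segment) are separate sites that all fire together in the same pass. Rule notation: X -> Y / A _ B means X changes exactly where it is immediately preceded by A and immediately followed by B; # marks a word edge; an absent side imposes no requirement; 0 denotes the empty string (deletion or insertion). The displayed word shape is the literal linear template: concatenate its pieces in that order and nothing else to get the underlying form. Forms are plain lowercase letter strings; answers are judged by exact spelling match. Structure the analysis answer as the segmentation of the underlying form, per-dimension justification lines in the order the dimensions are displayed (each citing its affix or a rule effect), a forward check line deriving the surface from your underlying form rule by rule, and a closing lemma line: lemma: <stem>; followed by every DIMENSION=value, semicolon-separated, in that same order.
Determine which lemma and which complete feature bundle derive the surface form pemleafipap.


underlying: pemle-a-fi-pab
RANK=ol - signalled by the affix -pab
ASPECT=lu - signalled by the affix -fi
KEL=mi - signalled by the affix -a
check: pemleafipab -> pemleafipap -> pemleafipap
lemma: pemle; RANK=ol; ASPECT=lu; KEL=mi


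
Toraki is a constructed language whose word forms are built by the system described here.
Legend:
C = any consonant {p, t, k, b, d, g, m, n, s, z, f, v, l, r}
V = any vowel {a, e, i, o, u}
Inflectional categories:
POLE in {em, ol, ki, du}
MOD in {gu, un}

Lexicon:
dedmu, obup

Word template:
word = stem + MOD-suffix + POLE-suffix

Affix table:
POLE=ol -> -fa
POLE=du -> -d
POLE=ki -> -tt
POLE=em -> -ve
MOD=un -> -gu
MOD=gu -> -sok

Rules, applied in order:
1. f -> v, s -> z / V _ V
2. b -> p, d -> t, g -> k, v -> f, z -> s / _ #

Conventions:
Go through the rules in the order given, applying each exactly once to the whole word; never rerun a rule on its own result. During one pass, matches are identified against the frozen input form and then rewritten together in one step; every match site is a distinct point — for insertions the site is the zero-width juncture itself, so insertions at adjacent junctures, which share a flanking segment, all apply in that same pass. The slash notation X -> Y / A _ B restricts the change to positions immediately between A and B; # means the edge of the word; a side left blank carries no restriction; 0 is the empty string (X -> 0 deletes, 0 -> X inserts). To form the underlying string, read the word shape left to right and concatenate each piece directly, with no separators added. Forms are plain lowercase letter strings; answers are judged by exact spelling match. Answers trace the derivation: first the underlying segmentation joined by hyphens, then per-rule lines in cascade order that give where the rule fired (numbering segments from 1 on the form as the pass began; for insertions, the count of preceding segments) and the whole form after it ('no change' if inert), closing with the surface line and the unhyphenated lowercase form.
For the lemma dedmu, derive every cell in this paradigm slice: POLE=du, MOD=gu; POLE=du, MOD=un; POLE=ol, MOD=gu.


cell POLE=du, MOD=gu:
underlying: dedmu-sok-d
1. f -> v, s -> z / V _ V: fires at position(s) 6: dedmuzokd
2. b -> p, d -> t, g -> k, v -> f, z -> s / _ #: fires at position(s) 9: dedmuzokt
surface: dedmuzokt

cell POLE=du, MOD=un:
underlying: dedmu-gu-d
1. f -> v, s -> z / V _ V: no change
2. b -> p, d -> t, g -> k, v -> f, z -> s / _ #: fires at position(s) 8: dedmugut
surface: dedmugut

cell POLE=ol, MOD=gu:
underlying: dedmu-sok-fa
1. f -> v, s -> z / V _ V: fires at position(s) 6: dedmuzokfa
2. b -> p, d -> t, g -> k, v -> f, z -> s / _ #: no change
surface: dedmuzokfa


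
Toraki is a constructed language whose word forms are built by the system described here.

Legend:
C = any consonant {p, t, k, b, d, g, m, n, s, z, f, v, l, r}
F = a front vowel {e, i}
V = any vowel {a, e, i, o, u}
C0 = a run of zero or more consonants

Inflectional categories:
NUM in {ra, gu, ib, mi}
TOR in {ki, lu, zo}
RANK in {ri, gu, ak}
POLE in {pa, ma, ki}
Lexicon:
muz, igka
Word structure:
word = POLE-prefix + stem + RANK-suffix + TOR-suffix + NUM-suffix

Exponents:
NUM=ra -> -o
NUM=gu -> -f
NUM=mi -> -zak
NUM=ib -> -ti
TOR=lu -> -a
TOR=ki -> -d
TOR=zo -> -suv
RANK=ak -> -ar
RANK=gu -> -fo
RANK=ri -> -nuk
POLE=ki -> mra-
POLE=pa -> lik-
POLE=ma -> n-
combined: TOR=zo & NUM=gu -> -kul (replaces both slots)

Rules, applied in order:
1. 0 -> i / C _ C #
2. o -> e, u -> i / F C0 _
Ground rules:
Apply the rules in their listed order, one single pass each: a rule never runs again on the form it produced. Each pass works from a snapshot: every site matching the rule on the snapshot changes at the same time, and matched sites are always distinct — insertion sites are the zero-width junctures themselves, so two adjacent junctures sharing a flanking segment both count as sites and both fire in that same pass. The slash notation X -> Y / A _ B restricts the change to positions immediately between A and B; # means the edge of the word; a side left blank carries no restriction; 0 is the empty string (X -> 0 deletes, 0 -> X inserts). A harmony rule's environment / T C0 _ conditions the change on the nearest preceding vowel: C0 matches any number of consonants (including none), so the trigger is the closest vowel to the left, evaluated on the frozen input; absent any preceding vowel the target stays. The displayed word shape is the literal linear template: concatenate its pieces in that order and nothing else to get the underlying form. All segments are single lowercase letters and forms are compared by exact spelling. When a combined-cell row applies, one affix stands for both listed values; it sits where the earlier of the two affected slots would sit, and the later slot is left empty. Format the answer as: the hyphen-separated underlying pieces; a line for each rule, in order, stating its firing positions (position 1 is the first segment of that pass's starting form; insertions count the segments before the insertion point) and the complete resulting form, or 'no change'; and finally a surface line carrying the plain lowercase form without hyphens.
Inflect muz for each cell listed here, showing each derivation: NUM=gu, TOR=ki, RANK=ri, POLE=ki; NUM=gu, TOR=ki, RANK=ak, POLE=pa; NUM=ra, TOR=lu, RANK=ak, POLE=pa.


cell NUM=gu, TOR=ki, RANK=ri, POLE=ki:
underlying: mra-muz-nuk-d-f
1. 0 -> i / C _ C #: inserts after position(s) 10: mramuznukdif
2. o -> e, u -> i / F C0 _: no change
surface: mramuznukdif

cell NUM=gu, TOR=ki, RANK=ak, POLE=pa:
underlying: lik-muz-ar-d-f
1. 0 -> i / C _ C #: inserts after position(s) 9: likmuzardif
2. o -> e, u -> i / F C0 _: fires at position(s) 5: likmizardif
surface: likmizardif

cell NUM=ra, TOR=lu, RANK=ak, POLE=pa:
underlying: lik-muz-ar-a-o
1. 0 -> i / C _ C #: no change
2. o -> e, u -> i / F C0 _: fires at position(s) 5: likmizarao
surface: likmizarao


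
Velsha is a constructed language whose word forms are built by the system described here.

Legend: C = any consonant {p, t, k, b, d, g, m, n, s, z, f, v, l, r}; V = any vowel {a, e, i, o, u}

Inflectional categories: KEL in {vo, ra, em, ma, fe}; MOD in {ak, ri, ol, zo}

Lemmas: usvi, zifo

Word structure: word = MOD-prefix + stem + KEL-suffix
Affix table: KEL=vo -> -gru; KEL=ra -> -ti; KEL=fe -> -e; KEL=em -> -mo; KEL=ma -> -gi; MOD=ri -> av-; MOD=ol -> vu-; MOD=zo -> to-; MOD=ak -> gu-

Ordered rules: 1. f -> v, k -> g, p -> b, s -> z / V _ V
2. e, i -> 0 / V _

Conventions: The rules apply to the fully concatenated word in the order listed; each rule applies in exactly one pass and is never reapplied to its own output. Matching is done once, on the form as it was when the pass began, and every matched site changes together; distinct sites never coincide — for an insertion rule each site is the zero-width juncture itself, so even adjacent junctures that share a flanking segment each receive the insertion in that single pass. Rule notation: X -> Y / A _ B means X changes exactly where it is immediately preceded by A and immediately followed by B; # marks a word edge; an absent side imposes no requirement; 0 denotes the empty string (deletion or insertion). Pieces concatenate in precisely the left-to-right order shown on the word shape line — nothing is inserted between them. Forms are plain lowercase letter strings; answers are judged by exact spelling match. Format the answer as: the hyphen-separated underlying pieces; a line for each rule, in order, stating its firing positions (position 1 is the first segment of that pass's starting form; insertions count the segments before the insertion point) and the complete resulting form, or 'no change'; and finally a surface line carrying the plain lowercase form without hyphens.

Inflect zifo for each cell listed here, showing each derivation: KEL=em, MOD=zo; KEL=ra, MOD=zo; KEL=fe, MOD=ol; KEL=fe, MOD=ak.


cell KEL=em, MOD=zo:
underlying: to-zifo-mo
1. f -> v, k -> g, p -> b, s -> z / V _ V: fires at position(s) 5: tozivomo
2. e, i -> 0 / V _: no change
surface: tozivomo

cell KEL=ra, MOD=zo:
underlying: to-zifo-ti
1. f -> v, k -> g, p -> b, s -> z / V _ V: fires at position(s) 5: tozivoti
2. e, i -> 0 / V _: no change
surface: tozivoti

cell KEL=fe, MOD=ol:
underlying: vu-zifo-e
1. f -> v, k -> g, p -> b, s -> z / V _ V: fires at position(s) 5: vuzivoe
2. e, i -> 0 / V _: fires at position(s) 7: vuzivo
surface: vuzivo

cell KEL=fe, MOD=ak:
underlying: gu-zifo-e
1. f -> v, k -> g, p -> b, s -> z / V _ V: fires at position(s) 5: guzivoe
2. e, i -> 0 / V _: fires at position(s) 7: guzivo
surface: guzivo


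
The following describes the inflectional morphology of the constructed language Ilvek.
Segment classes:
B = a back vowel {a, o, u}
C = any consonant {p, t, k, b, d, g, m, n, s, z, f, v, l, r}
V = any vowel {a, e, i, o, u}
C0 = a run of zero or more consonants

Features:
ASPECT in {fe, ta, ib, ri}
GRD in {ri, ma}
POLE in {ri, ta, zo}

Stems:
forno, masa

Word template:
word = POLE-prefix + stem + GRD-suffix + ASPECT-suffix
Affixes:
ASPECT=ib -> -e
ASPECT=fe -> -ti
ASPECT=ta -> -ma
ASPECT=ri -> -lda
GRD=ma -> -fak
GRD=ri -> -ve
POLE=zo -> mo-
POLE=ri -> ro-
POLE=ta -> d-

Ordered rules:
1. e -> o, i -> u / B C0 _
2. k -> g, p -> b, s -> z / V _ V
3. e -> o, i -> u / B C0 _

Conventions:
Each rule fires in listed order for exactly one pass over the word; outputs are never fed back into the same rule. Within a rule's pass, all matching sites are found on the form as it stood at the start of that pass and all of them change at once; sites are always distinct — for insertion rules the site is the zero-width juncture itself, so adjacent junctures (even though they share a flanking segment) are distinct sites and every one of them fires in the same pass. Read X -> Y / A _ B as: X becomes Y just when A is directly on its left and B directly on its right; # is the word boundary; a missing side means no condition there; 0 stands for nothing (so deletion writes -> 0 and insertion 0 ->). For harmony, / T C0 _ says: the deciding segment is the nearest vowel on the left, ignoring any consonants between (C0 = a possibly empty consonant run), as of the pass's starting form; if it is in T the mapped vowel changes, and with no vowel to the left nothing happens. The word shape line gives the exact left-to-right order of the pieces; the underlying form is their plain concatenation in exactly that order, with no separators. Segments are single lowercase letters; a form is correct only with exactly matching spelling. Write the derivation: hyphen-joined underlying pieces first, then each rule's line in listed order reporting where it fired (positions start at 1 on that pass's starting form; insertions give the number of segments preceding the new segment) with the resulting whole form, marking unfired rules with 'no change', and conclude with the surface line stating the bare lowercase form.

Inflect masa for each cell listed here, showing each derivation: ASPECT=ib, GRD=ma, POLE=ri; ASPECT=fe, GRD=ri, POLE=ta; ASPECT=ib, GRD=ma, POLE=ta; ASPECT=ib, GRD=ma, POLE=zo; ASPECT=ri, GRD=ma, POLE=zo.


cell ASPECT=ib, GRD=ma, POLE=ri:
underlying: ro-masa-fak-e
1. e -> o, i -> u / B C0 _: fires at position(s) 10: romasafako
2. k -> g, p -> b, s -> z / V _ V: fires at position(s) 5, 9: romazafago
3. e -> o, i -> u / B C0 _: no change
surface: romazafago

cell ASPECT=fe, GRD=ri, POLE=ta:
underlying: d-masa-ve-ti
1. e -> o, i -> u / B C0 _: fires at position(s) 7: dmasavoti
2. k -> g, p -> b, s -> z / V _ V: fires at position(s) 4: dmazavoti
3. e -> o, i -> u / B C0 _: fires at position(s) 9: dmazavotu
surface: dmazavotu

cell ASPECT=ib, GRD=ma, POLE=ta:
underlying: d-masa-fak-e
1. e -> o, i -> u / B C0 _: fires at position(s) 9: dmasafako
2. k -> g, p -> b, s -> z / V _ V: fires at position(s) 4, 8: dmazafago
3. e -> o, i -> u / B C0 _: no change
surface: dmazafago

cell ASPECT=ib, GRD=ma, POLE=zo:
underlying: mo-masa-fak-e
1. e -> o, i -> u / B C0 _: fires at position(s) 10: momasafako
2. k -> g, p -> b, s -> z / V _ V: fires at position(s) 5, 9: momazafago
3. e -> o, i -> u / B C0 _: no change
surface: momazafago

cell ASPECT=ri, GRD=ma, POLE=zo:
underlying: mo-masa-fak-lda
1. e -> o, i -> u / B C0 _: no change
2. k -> g, p -> b, s -> z / V _ V: fires at position(s) 5: momazafaklda
3. e -> o, i -> u / B C0 _: no change
surface: momazafaklda
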